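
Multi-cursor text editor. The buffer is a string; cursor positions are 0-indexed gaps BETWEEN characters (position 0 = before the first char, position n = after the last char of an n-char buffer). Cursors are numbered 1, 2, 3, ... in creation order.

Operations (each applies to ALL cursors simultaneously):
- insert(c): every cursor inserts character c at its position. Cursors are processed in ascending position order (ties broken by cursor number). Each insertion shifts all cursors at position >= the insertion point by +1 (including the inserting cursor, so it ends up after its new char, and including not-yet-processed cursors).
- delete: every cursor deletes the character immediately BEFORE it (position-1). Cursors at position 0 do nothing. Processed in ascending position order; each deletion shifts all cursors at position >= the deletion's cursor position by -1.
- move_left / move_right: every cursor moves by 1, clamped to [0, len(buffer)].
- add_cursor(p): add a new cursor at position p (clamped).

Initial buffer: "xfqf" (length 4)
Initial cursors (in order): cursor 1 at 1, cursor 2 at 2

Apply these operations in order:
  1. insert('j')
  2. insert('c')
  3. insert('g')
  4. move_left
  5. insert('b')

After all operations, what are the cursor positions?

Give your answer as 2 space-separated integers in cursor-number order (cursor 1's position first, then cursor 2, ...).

Answer: 4 9

Derivation:
After op 1 (insert('j')): buffer="xjfjqf" (len 6), cursors c1@2 c2@4, authorship .1.2..
After op 2 (insert('c')): buffer="xjcfjcqf" (len 8), cursors c1@3 c2@6, authorship .11.22..
After op 3 (insert('g')): buffer="xjcgfjcgqf" (len 10), cursors c1@4 c2@8, authorship .111.222..
After op 4 (move_left): buffer="xjcgfjcgqf" (len 10), cursors c1@3 c2@7, authorship .111.222..
After op 5 (insert('b')): buffer="xjcbgfjcbgqf" (len 12), cursors c1@4 c2@9, authorship .1111.2222..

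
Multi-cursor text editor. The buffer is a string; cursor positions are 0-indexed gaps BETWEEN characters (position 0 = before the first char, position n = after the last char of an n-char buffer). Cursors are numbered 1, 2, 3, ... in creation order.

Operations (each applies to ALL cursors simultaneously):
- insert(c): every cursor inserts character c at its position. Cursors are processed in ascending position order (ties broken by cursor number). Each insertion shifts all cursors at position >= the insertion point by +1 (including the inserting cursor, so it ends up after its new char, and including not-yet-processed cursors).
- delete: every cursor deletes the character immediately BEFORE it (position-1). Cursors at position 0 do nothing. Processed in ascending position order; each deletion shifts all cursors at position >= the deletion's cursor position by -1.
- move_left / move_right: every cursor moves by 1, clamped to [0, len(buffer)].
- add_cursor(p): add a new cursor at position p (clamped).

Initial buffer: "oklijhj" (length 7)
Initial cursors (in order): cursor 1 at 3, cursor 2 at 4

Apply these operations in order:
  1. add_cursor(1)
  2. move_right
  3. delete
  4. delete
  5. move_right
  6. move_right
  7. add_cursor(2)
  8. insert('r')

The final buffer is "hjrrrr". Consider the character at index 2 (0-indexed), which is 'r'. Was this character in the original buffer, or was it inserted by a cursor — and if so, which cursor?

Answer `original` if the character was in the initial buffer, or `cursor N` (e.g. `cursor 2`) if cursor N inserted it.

Answer: cursor 1

Derivation:
After op 1 (add_cursor(1)): buffer="oklijhj" (len 7), cursors c3@1 c1@3 c2@4, authorship .......
After op 2 (move_right): buffer="oklijhj" (len 7), cursors c3@2 c1@4 c2@5, authorship .......
After op 3 (delete): buffer="olhj" (len 4), cursors c3@1 c1@2 c2@2, authorship ....
After op 4 (delete): buffer="hj" (len 2), cursors c1@0 c2@0 c3@0, authorship ..
After op 5 (move_right): buffer="hj" (len 2), cursors c1@1 c2@1 c3@1, authorship ..
After op 6 (move_right): buffer="hj" (len 2), cursors c1@2 c2@2 c3@2, authorship ..
After op 7 (add_cursor(2)): buffer="hj" (len 2), cursors c1@2 c2@2 c3@2 c4@2, authorship ..
After op 8 (insert('r')): buffer="hjrrrr" (len 6), cursors c1@6 c2@6 c3@6 c4@6, authorship ..1234
Authorship (.=original, N=cursor N): . . 1 2 3 4
Index 2: author = 1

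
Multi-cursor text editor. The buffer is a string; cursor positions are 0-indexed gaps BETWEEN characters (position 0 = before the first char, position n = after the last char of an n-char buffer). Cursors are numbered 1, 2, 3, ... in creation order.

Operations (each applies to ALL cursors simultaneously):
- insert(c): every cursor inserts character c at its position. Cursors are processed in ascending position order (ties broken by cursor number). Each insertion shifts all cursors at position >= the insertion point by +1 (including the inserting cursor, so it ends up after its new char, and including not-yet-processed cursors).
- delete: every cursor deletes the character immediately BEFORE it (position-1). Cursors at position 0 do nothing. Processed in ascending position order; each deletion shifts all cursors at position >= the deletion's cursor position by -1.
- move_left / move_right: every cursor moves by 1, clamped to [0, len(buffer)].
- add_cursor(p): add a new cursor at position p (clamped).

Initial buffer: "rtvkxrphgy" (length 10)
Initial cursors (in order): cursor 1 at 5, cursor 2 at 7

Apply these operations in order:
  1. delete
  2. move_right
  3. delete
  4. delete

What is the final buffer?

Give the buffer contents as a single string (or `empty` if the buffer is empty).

After op 1 (delete): buffer="rtvkrhgy" (len 8), cursors c1@4 c2@5, authorship ........
After op 2 (move_right): buffer="rtvkrhgy" (len 8), cursors c1@5 c2@6, authorship ........
After op 3 (delete): buffer="rtvkgy" (len 6), cursors c1@4 c2@4, authorship ......
After op 4 (delete): buffer="rtgy" (len 4), cursors c1@2 c2@2, authorship ....

Answer: rtgy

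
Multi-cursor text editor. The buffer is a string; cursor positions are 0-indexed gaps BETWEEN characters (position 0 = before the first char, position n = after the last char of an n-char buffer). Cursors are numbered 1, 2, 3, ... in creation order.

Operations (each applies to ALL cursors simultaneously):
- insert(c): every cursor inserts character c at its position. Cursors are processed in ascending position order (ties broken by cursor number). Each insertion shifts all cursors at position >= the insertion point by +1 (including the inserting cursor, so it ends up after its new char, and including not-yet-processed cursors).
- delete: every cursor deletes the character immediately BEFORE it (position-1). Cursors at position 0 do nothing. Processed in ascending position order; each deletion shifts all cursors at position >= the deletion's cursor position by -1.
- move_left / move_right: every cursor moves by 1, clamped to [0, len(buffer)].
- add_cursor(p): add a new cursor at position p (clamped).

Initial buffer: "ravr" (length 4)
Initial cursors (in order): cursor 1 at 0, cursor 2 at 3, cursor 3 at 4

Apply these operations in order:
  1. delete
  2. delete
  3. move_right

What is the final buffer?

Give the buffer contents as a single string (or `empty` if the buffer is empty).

After op 1 (delete): buffer="ra" (len 2), cursors c1@0 c2@2 c3@2, authorship ..
After op 2 (delete): buffer="" (len 0), cursors c1@0 c2@0 c3@0, authorship 
After op 3 (move_right): buffer="" (len 0), cursors c1@0 c2@0 c3@0, authorship 

Answer: empty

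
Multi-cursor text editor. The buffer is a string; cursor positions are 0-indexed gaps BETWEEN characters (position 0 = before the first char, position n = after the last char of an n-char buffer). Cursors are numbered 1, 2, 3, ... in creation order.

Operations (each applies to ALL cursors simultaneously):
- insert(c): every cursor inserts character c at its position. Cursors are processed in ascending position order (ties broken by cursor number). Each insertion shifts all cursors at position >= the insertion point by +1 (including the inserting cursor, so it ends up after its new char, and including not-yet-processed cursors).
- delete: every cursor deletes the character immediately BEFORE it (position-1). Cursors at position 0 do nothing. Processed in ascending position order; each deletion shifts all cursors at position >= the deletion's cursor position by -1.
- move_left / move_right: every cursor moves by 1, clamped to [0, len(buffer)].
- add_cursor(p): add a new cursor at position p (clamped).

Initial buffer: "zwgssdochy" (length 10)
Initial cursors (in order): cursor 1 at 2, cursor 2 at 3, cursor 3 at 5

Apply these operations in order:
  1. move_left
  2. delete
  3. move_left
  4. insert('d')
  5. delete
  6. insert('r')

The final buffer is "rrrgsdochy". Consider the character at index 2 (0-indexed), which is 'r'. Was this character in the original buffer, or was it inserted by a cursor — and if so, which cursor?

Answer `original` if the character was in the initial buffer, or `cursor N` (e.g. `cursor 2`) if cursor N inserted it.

Answer: cursor 3

Derivation:
After op 1 (move_left): buffer="zwgssdochy" (len 10), cursors c1@1 c2@2 c3@4, authorship ..........
After op 2 (delete): buffer="gsdochy" (len 7), cursors c1@0 c2@0 c3@1, authorship .......
After op 3 (move_left): buffer="gsdochy" (len 7), cursors c1@0 c2@0 c3@0, authorship .......
After op 4 (insert('d')): buffer="dddgsdochy" (len 10), cursors c1@3 c2@3 c3@3, authorship 123.......
After op 5 (delete): buffer="gsdochy" (len 7), cursors c1@0 c2@0 c3@0, authorship .......
After op 6 (insert('r')): buffer="rrrgsdochy" (len 10), cursors c1@3 c2@3 c3@3, authorship 123.......
Authorship (.=original, N=cursor N): 1 2 3 . . . . . . .
Index 2: author = 3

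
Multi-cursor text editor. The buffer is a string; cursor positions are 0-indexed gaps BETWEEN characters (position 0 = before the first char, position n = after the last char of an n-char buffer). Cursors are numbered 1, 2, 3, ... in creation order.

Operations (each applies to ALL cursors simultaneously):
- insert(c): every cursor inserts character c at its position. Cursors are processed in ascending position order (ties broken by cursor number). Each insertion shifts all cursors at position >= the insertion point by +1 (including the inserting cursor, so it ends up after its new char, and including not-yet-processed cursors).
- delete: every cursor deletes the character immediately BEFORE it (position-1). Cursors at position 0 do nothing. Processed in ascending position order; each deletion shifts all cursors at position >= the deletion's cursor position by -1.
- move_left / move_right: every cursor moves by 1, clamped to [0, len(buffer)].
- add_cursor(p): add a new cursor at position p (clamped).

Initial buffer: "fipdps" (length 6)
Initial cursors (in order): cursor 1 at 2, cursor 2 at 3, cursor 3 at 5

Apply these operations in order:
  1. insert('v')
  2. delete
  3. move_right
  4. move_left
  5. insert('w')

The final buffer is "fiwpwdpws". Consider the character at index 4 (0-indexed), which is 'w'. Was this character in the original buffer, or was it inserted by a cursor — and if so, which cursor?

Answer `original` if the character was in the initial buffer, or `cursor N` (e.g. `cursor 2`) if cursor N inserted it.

Answer: cursor 2

Derivation:
After op 1 (insert('v')): buffer="fivpvdpvs" (len 9), cursors c1@3 c2@5 c3@8, authorship ..1.2..3.
After op 2 (delete): buffer="fipdps" (len 6), cursors c1@2 c2@3 c3@5, authorship ......
After op 3 (move_right): buffer="fipdps" (len 6), cursors c1@3 c2@4 c3@6, authorship ......
After op 4 (move_left): buffer="fipdps" (len 6), cursors c1@2 c2@3 c3@5, authorship ......
After op 5 (insert('w')): buffer="fiwpwdpws" (len 9), cursors c1@3 c2@5 c3@8, authorship ..1.2..3.
Authorship (.=original, N=cursor N): . . 1 . 2 . . 3 .
Index 4: author = 2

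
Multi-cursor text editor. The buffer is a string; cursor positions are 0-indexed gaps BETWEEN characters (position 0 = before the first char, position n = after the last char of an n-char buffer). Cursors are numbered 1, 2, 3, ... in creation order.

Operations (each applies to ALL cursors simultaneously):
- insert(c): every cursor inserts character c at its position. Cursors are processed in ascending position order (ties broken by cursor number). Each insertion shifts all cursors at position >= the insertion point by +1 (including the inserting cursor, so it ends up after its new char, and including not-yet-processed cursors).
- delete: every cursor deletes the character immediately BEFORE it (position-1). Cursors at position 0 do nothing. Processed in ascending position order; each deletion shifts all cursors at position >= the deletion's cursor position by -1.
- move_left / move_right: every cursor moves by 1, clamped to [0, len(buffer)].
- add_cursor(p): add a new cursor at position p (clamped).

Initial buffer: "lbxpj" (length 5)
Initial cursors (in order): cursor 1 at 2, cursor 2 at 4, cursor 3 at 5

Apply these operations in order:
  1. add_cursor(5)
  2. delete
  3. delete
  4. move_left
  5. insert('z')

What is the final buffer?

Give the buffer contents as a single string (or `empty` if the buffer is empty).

Answer: zzzz

Derivation:
After op 1 (add_cursor(5)): buffer="lbxpj" (len 5), cursors c1@2 c2@4 c3@5 c4@5, authorship .....
After op 2 (delete): buffer="l" (len 1), cursors c1@1 c2@1 c3@1 c4@1, authorship .
After op 3 (delete): buffer="" (len 0), cursors c1@0 c2@0 c3@0 c4@0, authorship 
After op 4 (move_left): buffer="" (len 0), cursors c1@0 c2@0 c3@0 c4@0, authorship 
After op 5 (insert('z')): buffer="zzzz" (len 4), cursors c1@4 c2@4 c3@4 c4@4, authorship 1234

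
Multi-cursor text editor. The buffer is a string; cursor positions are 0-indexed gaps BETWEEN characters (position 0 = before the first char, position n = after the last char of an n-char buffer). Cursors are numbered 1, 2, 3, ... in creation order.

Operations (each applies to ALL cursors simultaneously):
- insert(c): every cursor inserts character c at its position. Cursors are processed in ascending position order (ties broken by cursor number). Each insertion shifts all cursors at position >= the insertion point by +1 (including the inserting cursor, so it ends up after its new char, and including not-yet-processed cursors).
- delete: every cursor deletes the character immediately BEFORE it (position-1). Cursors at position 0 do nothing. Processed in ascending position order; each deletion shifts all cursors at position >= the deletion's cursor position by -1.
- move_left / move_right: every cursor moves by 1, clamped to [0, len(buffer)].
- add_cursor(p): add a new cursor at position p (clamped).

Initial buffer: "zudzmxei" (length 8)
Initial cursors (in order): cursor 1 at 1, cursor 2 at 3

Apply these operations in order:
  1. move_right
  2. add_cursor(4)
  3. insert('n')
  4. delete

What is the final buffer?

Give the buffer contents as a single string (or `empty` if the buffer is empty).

After op 1 (move_right): buffer="zudzmxei" (len 8), cursors c1@2 c2@4, authorship ........
After op 2 (add_cursor(4)): buffer="zudzmxei" (len 8), cursors c1@2 c2@4 c3@4, authorship ........
After op 3 (insert('n')): buffer="zundznnmxei" (len 11), cursors c1@3 c2@7 c3@7, authorship ..1..23....
After op 4 (delete): buffer="zudzmxei" (len 8), cursors c1@2 c2@4 c3@4, authorship ........

Answer: zudzmxei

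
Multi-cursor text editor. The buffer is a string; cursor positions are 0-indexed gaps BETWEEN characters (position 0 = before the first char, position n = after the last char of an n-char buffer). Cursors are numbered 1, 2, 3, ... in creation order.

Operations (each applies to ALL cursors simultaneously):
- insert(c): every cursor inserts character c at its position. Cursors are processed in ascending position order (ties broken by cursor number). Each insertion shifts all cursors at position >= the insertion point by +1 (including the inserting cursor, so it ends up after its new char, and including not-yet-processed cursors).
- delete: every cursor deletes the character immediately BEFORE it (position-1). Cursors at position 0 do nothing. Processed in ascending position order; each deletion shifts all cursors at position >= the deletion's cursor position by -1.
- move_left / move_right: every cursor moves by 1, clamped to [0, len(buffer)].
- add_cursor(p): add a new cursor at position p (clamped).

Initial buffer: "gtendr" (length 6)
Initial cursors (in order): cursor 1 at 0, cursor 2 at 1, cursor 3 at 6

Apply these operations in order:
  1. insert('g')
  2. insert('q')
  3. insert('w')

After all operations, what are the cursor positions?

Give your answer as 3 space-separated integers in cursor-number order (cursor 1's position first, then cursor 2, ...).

After op 1 (insert('g')): buffer="gggtendrg" (len 9), cursors c1@1 c2@3 c3@9, authorship 1.2.....3
After op 2 (insert('q')): buffer="gqggqtendrgq" (len 12), cursors c1@2 c2@5 c3@12, authorship 11.22.....33
After op 3 (insert('w')): buffer="gqwggqwtendrgqw" (len 15), cursors c1@3 c2@7 c3@15, authorship 111.222.....333

Answer: 3 7 15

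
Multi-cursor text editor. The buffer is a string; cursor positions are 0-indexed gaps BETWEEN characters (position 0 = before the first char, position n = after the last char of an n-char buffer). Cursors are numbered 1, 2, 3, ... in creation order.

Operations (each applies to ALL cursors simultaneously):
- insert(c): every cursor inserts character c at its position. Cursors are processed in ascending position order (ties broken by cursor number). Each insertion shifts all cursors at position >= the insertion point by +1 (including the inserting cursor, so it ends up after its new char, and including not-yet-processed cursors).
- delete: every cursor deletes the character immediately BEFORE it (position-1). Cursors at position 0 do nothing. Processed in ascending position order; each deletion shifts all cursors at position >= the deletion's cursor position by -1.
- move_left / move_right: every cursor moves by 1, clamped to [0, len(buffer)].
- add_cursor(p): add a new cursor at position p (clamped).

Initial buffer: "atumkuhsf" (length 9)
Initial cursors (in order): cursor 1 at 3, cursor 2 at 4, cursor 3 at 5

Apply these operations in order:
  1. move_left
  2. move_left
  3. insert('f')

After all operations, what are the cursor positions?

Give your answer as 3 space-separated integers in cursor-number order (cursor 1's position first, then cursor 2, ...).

After op 1 (move_left): buffer="atumkuhsf" (len 9), cursors c1@2 c2@3 c3@4, authorship .........
After op 2 (move_left): buffer="atumkuhsf" (len 9), cursors c1@1 c2@2 c3@3, authorship .........
After op 3 (insert('f')): buffer="aftfufmkuhsf" (len 12), cursors c1@2 c2@4 c3@6, authorship .1.2.3......

Answer: 2 4 6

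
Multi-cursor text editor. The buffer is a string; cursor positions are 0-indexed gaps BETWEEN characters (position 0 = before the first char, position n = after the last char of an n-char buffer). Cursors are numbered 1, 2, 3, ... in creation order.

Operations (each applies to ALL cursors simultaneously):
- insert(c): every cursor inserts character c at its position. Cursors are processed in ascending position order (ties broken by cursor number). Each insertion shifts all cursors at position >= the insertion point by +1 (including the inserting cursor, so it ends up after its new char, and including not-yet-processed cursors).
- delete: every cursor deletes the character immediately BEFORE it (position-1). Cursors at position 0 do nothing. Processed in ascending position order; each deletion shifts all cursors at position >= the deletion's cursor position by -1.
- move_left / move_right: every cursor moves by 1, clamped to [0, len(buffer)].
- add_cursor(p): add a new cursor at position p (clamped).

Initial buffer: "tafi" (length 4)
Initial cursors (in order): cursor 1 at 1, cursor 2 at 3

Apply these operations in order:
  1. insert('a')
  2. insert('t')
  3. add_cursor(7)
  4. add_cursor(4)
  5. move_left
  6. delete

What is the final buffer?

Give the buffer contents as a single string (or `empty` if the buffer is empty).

Answer: tati

Derivation:
After op 1 (insert('a')): buffer="taafai" (len 6), cursors c1@2 c2@5, authorship .1..2.
After op 2 (insert('t')): buffer="tatafati" (len 8), cursors c1@3 c2@7, authorship .11..22.
After op 3 (add_cursor(7)): buffer="tatafati" (len 8), cursors c1@3 c2@7 c3@7, authorship .11..22.
After op 4 (add_cursor(4)): buffer="tatafati" (len 8), cursors c1@3 c4@4 c2@7 c3@7, authorship .11..22.
After op 5 (move_left): buffer="tatafati" (len 8), cursors c1@2 c4@3 c2@6 c3@6, authorship .11..22.
After op 6 (delete): buffer="tati" (len 4), cursors c1@1 c4@1 c2@2 c3@2, authorship ..2.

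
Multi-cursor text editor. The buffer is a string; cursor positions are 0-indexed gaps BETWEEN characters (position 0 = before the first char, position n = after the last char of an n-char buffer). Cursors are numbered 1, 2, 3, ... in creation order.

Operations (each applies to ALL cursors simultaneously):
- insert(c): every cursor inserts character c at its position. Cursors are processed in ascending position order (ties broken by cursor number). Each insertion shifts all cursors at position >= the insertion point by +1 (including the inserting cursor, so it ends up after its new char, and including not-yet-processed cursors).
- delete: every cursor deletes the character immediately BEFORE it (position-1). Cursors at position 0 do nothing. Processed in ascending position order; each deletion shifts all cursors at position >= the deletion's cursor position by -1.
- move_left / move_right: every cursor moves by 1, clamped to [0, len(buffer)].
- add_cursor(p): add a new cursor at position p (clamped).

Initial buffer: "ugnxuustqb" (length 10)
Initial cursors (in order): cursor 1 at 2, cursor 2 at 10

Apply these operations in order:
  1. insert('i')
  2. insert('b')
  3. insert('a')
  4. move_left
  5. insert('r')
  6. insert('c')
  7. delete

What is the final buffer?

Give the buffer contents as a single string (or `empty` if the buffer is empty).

Answer: ugibranxuustqbibra

Derivation:
After op 1 (insert('i')): buffer="uginxuustqbi" (len 12), cursors c1@3 c2@12, authorship ..1........2
After op 2 (insert('b')): buffer="ugibnxuustqbib" (len 14), cursors c1@4 c2@14, authorship ..11........22
After op 3 (insert('a')): buffer="ugibanxuustqbiba" (len 16), cursors c1@5 c2@16, authorship ..111........222
After op 4 (move_left): buffer="ugibanxuustqbiba" (len 16), cursors c1@4 c2@15, authorship ..111........222
After op 5 (insert('r')): buffer="ugibranxuustqbibra" (len 18), cursors c1@5 c2@17, authorship ..1111........2222
After op 6 (insert('c')): buffer="ugibrcanxuustqbibrca" (len 20), cursors c1@6 c2@19, authorship ..11111........22222
After op 7 (delete): buffer="ugibranxuustqbibra" (len 18), cursors c1@5 c2@17, authorship ..1111........2222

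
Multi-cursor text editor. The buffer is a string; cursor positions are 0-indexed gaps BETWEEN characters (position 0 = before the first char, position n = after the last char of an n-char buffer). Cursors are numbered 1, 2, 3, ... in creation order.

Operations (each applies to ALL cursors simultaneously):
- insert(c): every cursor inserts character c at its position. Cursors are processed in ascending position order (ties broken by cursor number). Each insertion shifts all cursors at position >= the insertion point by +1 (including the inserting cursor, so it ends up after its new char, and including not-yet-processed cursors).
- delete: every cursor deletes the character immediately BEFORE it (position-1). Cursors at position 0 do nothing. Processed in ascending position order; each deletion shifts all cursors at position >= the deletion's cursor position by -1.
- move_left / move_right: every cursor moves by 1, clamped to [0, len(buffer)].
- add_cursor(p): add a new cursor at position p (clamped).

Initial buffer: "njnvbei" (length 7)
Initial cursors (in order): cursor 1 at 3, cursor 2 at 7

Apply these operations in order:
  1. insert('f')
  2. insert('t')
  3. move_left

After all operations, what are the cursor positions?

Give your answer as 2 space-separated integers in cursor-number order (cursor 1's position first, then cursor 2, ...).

After op 1 (insert('f')): buffer="njnfvbeif" (len 9), cursors c1@4 c2@9, authorship ...1....2
After op 2 (insert('t')): buffer="njnftvbeift" (len 11), cursors c1@5 c2@11, authorship ...11....22
After op 3 (move_left): buffer="njnftvbeift" (len 11), cursors c1@4 c2@10, authorship ...11....22

Answer: 4 10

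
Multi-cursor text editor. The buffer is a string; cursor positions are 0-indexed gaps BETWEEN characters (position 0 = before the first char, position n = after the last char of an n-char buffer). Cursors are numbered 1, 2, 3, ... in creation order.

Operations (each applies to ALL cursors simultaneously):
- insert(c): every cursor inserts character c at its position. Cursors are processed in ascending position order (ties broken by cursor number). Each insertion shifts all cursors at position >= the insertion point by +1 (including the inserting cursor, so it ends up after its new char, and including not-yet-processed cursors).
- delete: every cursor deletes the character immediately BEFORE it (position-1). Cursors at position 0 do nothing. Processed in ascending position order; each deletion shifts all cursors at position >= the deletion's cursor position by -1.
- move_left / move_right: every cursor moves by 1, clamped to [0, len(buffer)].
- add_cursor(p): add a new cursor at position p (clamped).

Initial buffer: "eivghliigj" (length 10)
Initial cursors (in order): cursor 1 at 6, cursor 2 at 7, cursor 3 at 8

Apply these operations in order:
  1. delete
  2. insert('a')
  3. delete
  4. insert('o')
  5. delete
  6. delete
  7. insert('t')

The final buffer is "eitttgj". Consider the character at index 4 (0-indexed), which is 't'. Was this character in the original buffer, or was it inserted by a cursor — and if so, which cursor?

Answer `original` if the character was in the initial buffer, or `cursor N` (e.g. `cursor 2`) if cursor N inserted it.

After op 1 (delete): buffer="eivghgj" (len 7), cursors c1@5 c2@5 c3@5, authorship .......
After op 2 (insert('a')): buffer="eivghaaagj" (len 10), cursors c1@8 c2@8 c3@8, authorship .....123..
After op 3 (delete): buffer="eivghgj" (len 7), cursors c1@5 c2@5 c3@5, authorship .......
After op 4 (insert('o')): buffer="eivghooogj" (len 10), cursors c1@8 c2@8 c3@8, authorship .....123..
After op 5 (delete): buffer="eivghgj" (len 7), cursors c1@5 c2@5 c3@5, authorship .......
After op 6 (delete): buffer="eigj" (len 4), cursors c1@2 c2@2 c3@2, authorship ....
After op 7 (insert('t')): buffer="eitttgj" (len 7), cursors c1@5 c2@5 c3@5, authorship ..123..
Authorship (.=original, N=cursor N): . . 1 2 3 . .
Index 4: author = 3

Answer: cursor 3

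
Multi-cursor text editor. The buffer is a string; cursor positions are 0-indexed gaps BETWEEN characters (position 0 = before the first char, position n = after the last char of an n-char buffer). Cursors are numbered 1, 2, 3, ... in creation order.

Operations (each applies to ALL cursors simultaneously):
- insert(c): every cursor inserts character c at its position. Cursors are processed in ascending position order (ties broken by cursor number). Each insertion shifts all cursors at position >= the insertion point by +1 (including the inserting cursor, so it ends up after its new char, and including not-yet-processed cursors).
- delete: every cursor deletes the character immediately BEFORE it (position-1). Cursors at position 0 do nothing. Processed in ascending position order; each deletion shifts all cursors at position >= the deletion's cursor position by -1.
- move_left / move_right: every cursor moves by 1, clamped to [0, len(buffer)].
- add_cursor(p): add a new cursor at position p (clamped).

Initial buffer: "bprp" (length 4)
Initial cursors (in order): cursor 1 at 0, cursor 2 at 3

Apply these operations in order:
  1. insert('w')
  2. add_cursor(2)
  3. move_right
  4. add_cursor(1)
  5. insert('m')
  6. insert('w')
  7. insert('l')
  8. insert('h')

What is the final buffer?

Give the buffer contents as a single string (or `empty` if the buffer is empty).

After op 1 (insert('w')): buffer="wbprwp" (len 6), cursors c1@1 c2@5, authorship 1...2.
After op 2 (add_cursor(2)): buffer="wbprwp" (len 6), cursors c1@1 c3@2 c2@5, authorship 1...2.
After op 3 (move_right): buffer="wbprwp" (len 6), cursors c1@2 c3@3 c2@6, authorship 1...2.
After op 4 (add_cursor(1)): buffer="wbprwp" (len 6), cursors c4@1 c1@2 c3@3 c2@6, authorship 1...2.
After op 5 (insert('m')): buffer="wmbmpmrwpm" (len 10), cursors c4@2 c1@4 c3@6 c2@10, authorship 14.1.3.2.2
After op 6 (insert('w')): buffer="wmwbmwpmwrwpmw" (len 14), cursors c4@3 c1@6 c3@9 c2@14, authorship 144.11.33.2.22
After op 7 (insert('l')): buffer="wmwlbmwlpmwlrwpmwl" (len 18), cursors c4@4 c1@8 c3@12 c2@18, authorship 1444.111.333.2.222
After op 8 (insert('h')): buffer="wmwlhbmwlhpmwlhrwpmwlh" (len 22), cursors c4@5 c1@10 c3@15 c2@22, authorship 14444.1111.3333.2.2222

Answer: wmwlhbmwlhpmwlhrwpmwlh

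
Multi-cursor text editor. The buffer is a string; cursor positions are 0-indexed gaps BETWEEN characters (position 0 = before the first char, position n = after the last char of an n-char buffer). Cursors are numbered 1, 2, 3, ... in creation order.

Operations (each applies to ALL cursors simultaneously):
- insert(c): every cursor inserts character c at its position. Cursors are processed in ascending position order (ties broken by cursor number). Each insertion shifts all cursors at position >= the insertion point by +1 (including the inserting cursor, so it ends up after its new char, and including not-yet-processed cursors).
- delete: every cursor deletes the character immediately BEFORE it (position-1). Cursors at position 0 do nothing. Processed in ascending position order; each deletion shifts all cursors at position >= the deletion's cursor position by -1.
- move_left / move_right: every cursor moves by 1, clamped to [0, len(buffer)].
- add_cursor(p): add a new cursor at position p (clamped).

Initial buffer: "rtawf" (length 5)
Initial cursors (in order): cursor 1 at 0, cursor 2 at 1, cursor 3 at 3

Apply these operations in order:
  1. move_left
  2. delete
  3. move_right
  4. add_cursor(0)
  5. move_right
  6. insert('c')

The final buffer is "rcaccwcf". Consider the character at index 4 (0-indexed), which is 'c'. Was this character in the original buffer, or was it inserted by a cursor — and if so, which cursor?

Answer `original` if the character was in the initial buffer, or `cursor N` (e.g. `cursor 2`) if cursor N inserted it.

After op 1 (move_left): buffer="rtawf" (len 5), cursors c1@0 c2@0 c3@2, authorship .....
After op 2 (delete): buffer="rawf" (len 4), cursors c1@0 c2@0 c3@1, authorship ....
After op 3 (move_right): buffer="rawf" (len 4), cursors c1@1 c2@1 c3@2, authorship ....
After op 4 (add_cursor(0)): buffer="rawf" (len 4), cursors c4@0 c1@1 c2@1 c3@2, authorship ....
After op 5 (move_right): buffer="rawf" (len 4), cursors c4@1 c1@2 c2@2 c3@3, authorship ....
After op 6 (insert('c')): buffer="rcaccwcf" (len 8), cursors c4@2 c1@5 c2@5 c3@7, authorship .4.12.3.
Authorship (.=original, N=cursor N): . 4 . 1 2 . 3 .
Index 4: author = 2

Answer: cursor 2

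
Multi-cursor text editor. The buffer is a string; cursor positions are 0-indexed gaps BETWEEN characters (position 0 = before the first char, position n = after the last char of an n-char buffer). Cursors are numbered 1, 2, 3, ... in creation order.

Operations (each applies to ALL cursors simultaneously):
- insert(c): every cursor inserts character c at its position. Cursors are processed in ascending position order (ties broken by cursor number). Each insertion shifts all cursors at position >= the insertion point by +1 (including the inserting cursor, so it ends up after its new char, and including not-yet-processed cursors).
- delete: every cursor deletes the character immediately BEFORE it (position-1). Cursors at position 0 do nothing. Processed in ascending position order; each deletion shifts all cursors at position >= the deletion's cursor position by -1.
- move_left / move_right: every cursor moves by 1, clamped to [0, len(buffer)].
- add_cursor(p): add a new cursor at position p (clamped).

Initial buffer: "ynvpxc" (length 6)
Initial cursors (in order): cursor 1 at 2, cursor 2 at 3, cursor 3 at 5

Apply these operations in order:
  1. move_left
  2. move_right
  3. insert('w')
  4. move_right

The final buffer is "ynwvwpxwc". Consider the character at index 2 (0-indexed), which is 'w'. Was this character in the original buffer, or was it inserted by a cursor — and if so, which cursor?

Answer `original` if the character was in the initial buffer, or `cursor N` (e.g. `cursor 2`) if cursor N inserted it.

After op 1 (move_left): buffer="ynvpxc" (len 6), cursors c1@1 c2@2 c3@4, authorship ......
After op 2 (move_right): buffer="ynvpxc" (len 6), cursors c1@2 c2@3 c3@5, authorship ......
After op 3 (insert('w')): buffer="ynwvwpxwc" (len 9), cursors c1@3 c2@5 c3@8, authorship ..1.2..3.
After op 4 (move_right): buffer="ynwvwpxwc" (len 9), cursors c1@4 c2@6 c3@9, authorship ..1.2..3.
Authorship (.=original, N=cursor N): . . 1 . 2 . . 3 .
Index 2: author = 1

Answer: cursor 1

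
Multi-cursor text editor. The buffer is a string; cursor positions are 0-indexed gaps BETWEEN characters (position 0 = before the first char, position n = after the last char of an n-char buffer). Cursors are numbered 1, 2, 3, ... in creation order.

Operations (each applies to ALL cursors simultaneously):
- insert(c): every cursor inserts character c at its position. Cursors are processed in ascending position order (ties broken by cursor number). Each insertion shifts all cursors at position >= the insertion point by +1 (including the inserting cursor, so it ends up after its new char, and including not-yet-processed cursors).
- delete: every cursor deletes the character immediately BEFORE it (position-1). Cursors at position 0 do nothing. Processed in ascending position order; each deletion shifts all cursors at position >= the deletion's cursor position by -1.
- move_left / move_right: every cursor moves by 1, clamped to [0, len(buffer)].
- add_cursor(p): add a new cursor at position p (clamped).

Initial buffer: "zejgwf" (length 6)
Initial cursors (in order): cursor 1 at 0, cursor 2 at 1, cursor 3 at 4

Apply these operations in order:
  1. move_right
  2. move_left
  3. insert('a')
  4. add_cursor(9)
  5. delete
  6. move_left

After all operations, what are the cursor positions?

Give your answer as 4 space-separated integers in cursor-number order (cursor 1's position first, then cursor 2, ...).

Answer: 0 0 3 4

Derivation:
After op 1 (move_right): buffer="zejgwf" (len 6), cursors c1@1 c2@2 c3@5, authorship ......
After op 2 (move_left): buffer="zejgwf" (len 6), cursors c1@0 c2@1 c3@4, authorship ......
After op 3 (insert('a')): buffer="azaejgawf" (len 9), cursors c1@1 c2@3 c3@7, authorship 1.2...3..
After op 4 (add_cursor(9)): buffer="azaejgawf" (len 9), cursors c1@1 c2@3 c3@7 c4@9, authorship 1.2...3..
After op 5 (delete): buffer="zejgw" (len 5), cursors c1@0 c2@1 c3@4 c4@5, authorship .....
After op 6 (move_left): buffer="zejgw" (len 5), cursors c1@0 c2@0 c3@3 c4@4, authorship .....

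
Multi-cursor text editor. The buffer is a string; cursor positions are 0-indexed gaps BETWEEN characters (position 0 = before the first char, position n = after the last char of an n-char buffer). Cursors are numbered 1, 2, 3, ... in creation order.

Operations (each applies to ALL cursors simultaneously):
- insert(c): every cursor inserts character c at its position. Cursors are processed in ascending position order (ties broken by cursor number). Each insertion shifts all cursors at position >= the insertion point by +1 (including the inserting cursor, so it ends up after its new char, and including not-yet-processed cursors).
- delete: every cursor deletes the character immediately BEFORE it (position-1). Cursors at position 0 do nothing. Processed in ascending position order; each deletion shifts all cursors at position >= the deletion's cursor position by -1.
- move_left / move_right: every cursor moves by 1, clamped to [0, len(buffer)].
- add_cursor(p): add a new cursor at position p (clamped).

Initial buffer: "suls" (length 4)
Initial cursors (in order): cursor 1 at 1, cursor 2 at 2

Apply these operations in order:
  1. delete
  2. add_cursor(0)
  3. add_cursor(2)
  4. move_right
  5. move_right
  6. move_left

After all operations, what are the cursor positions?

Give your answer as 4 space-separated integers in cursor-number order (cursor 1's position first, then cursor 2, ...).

After op 1 (delete): buffer="ls" (len 2), cursors c1@0 c2@0, authorship ..
After op 2 (add_cursor(0)): buffer="ls" (len 2), cursors c1@0 c2@0 c3@0, authorship ..
After op 3 (add_cursor(2)): buffer="ls" (len 2), cursors c1@0 c2@0 c3@0 c4@2, authorship ..
After op 4 (move_right): buffer="ls" (len 2), cursors c1@1 c2@1 c3@1 c4@2, authorship ..
After op 5 (move_right): buffer="ls" (len 2), cursors c1@2 c2@2 c3@2 c4@2, authorship ..
After op 6 (move_left): buffer="ls" (len 2), cursors c1@1 c2@1 c3@1 c4@1, authorship ..

Answer: 1 1 1 1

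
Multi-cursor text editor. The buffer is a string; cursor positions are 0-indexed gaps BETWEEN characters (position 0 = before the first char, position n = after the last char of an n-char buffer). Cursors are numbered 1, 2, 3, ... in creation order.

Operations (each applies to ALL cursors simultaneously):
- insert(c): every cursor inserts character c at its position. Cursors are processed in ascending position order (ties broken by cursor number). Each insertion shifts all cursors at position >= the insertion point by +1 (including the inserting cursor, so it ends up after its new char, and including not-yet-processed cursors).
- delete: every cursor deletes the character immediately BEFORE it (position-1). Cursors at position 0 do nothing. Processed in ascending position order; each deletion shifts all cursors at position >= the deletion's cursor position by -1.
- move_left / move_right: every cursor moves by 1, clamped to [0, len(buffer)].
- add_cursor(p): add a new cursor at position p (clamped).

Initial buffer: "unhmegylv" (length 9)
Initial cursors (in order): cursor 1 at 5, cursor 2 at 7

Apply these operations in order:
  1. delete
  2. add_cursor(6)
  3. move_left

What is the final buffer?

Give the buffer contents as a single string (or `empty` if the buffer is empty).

After op 1 (delete): buffer="unhmglv" (len 7), cursors c1@4 c2@5, authorship .......
After op 2 (add_cursor(6)): buffer="unhmglv" (len 7), cursors c1@4 c2@5 c3@6, authorship .......
After op 3 (move_left): buffer="unhmglv" (len 7), cursors c1@3 c2@4 c3@5, authorship .......

Answer: unhmglv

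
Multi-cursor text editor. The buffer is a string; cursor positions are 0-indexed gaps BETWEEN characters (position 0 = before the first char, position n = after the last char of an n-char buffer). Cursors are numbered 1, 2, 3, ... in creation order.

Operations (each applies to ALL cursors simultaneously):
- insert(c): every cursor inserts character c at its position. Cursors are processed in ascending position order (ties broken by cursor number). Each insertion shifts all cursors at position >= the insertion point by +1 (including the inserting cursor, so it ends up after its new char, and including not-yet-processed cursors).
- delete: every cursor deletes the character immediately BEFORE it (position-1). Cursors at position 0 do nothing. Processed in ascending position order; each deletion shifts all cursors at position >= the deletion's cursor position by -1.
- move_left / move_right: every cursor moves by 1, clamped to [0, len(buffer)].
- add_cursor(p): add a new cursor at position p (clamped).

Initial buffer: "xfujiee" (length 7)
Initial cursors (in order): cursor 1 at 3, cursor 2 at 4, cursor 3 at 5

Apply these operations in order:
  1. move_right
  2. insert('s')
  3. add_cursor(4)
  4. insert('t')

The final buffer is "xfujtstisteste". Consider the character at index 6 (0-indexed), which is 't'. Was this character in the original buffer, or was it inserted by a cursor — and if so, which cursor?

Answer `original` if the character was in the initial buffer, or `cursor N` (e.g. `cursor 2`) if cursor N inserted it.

After op 1 (move_right): buffer="xfujiee" (len 7), cursors c1@4 c2@5 c3@6, authorship .......
After op 2 (insert('s')): buffer="xfujsisese" (len 10), cursors c1@5 c2@7 c3@9, authorship ....1.2.3.
After op 3 (add_cursor(4)): buffer="xfujsisese" (len 10), cursors c4@4 c1@5 c2@7 c3@9, authorship ....1.2.3.
After op 4 (insert('t')): buffer="xfujtstisteste" (len 14), cursors c4@5 c1@7 c2@10 c3@13, authorship ....411.22.33.
Authorship (.=original, N=cursor N): . . . . 4 1 1 . 2 2 . 3 3 .
Index 6: author = 1

Answer: cursor 1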